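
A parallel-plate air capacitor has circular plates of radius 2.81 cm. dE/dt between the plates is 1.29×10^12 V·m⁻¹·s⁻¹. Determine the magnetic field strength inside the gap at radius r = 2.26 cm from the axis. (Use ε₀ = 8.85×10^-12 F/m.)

1.62×10^-7 T

I_d = ε₀ dΦ_E/dt = ε₀ πR² (dE/dt) = (8.85×10^-12)(2.481×10^-3)(1.29×10^12) = 0.02832 A through the full plate area.
An Ampèrian loop of radius r encloses a fraction (r/R)² of I_d. Then B·2πr = μ₀ I_d (r/R)², giving B = μ₀ I_d r/(2πR²) = 1.62×10^-7 T.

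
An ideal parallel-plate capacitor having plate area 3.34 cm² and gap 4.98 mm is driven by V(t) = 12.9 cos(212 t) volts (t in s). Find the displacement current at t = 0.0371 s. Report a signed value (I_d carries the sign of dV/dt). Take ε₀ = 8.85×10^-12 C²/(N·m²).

dV/dt = (12.9)(212)·−sin(7.8652) = -2735 V/s.
I_d = C dV/dt with C = ε₀A/d = (8.85×10^-12)(3.34×10^-4)/(4.98×10^-3) = 5.936×10^-13 F, so I_d = (5.936×10^-13)(-2735) = -1.62×10^-9 A.

-1.62×10^-9 A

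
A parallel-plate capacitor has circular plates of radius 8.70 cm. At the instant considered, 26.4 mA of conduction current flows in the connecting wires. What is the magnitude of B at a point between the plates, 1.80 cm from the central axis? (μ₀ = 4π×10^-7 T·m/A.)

No conduction current crosses the gap, so I_d there equals the 0.0264 A in the leads.
∮B·dl = μ₀ I_d,enc with I_d,enc = I_d r²/R² = 1.130×10^-3 A; so B = μ₀ I_d,enc/(2πr) = 1.26×10^-8 T.

1.26×10^-8 T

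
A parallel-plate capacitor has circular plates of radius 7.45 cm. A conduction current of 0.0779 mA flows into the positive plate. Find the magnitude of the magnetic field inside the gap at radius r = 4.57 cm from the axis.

By continuity the displacement current in the gap matches the conduction current: I_d = 7.79×10^-5 A.
An Ampèrian loop of radius r encloses a fraction (r/R)² of I_d. Then B·2πr = μ₀ I_d (r/R)², giving B = μ₀ I_d r/(2πR²) = 1.28×10^-10 T.

1.28×10^-10 T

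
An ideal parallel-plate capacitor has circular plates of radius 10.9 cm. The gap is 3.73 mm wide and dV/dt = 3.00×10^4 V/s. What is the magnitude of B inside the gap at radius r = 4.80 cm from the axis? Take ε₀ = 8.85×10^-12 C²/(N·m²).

2.15×10^-12 T

I_d = C dV/dt with C = ε₀πR²/d = 8.857×10^-11 F, so I_d = (8.857×10^-11)(3.00×10^4) = 2.657×10^-6 A.
An Ampèrian loop of radius r encloses a fraction (r/R)² of I_d. Then B·2πr = μ₀ I_d (r/R)², giving B = μ₀ I_d r/(2πR²) = 2.15×10^-12 T.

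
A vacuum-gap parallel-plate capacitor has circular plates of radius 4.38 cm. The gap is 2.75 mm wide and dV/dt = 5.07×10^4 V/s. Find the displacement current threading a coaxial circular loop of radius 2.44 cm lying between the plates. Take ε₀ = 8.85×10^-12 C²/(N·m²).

3.05×10^-7 A

With E = V/d, dE/dt = 1.844×10^7 V/(m·s) and πR² = 6.027×10^-3 m², giving I_d = ε₀ πR² dE/dt = 9.836×10^-7 A.
Through an area πr² the displacement current is I_d·(πr²/πR²) = I_d (r/R)² = 3.05×10^-7 A.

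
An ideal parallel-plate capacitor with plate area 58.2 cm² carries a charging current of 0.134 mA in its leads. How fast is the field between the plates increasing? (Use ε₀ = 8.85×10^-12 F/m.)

2.60×10^9 V/(m·s)

The displacement current between the plates equals the conduction current, I_d = 0.134 mA.
Inverting I_d = ε₀ A dE/dt gives dE/dt = 1.34×10^-4 / (8.85×10^-12 · 5.82×10^-3) = 2.60×10^9 V/(m·s).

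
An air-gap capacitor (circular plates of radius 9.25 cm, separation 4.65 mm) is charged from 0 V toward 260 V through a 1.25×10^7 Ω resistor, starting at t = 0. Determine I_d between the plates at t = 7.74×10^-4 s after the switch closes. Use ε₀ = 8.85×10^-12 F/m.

6.20×10^-6 A

With C = ε₀A/d = (8.85×10^-12)(0.02688)/(4.65×10^-3) = 5.116×10^-11 F, the time constant is τ = RC = 6.395×10^-4 s, so t/τ = 1.210 and e^(−t/τ) = 0.2982.
I_d = I_cond = (V₀/R) e^(−t/τ) = (2.080×10^-5)(0.2982) = 6.20×10^-6 A.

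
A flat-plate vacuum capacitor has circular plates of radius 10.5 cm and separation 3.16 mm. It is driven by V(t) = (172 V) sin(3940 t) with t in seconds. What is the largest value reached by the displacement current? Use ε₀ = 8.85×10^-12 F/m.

6.57×10^-5 A

The displacement current equals the conduction current C dV/dt, which peaks at C V₀ ω.
With C = ε₀A/d = (8.85×10^-12)(0.03464)/(3.16×10^-3) = 9.701×10^-11 F and ω = 3940 rad/s, I_d,max = (9.701×10^-11)(172)(3940) = 6.57×10^-5 A.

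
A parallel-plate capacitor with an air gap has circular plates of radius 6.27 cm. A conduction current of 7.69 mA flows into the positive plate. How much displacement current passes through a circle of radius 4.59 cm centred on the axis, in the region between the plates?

Between the plates the displacement current equals the wire current: I_d = 7.69 mA = 7.69×10^-3 A.
Since J_d is uniform, the enclosed fraction is (r/R)² = 0.5359, giving I_d,enc = 4.12×10^-3 A.

4.12×10^-3 A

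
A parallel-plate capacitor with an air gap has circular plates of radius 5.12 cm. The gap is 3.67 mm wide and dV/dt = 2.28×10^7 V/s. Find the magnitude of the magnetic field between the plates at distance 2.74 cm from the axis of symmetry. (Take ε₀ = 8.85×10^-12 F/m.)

I_d = C dV/dt with C = ε₀πR²/d = 1.986×10^-11 F, so I_d = (1.986×10^-11)(2.28×10^7) = 4.528×10^-4 A.
For r < R the Ampère–Maxwell law gives B(2πr) = μ₀ I_d (r²/R²), so B = μ₀ I_d r/(2πR²) = (4π×10^-7)(4.528×10^-4)(0.0274)/(2π·0.0512²) = 9.47×10^-10 T.

9.47×10^-10 T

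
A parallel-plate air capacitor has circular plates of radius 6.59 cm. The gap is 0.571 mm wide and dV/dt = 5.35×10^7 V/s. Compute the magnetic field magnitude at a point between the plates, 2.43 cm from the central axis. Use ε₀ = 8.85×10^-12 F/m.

1.27×10^-8 T

With E = V/d, dE/dt = 9.370×10^10 V/(m·s) and πR² = 0.01364 m², giving I_d = ε₀ πR² dE/dt = 0.01131 A.
For r < R the Ampère–Maxwell law gives B(2πr) = μ₀ I_d (r²/R²), so B = μ₀ I_d r/(2πR²) = (4π×10^-7)(0.01131)(0.0243)/(2π·0.0659²) = 1.27×10^-8 T.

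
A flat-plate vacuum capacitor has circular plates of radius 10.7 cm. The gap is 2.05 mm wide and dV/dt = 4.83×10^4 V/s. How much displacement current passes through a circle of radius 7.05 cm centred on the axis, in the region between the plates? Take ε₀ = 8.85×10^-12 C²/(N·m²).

dE/dt = (dV/dt)/d = 2.356×10^7 V/(m·s); I_d = ε₀(πR²)(dE/dt) = (8.85×10^-12)(0.03597)(2.356×10^7) = 7.500×10^-6 A.
The field is uniform, so I_d,enc = I_d (r/R)² = (7.500×10^-6)(7.05/10.7)² = 3.26×10^-6 A.

3.26×10^-6 A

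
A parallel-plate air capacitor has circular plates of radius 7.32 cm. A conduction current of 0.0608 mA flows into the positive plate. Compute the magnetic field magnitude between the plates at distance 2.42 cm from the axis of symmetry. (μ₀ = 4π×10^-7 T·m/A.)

5.49×10^-11 T

Between the plates the displacement current equals the wire current: I_d = 0.0608 mA = 6.08×10^-5 A.
For r < R the Ampère–Maxwell law gives B(2πr) = μ₀ I_d (r²/R²), so B = μ₀ I_d r/(2πR²) = (4π×10^-7)(6.08×10^-5)(0.0242)/(2π·0.0732²) = 5.49×10^-11 T.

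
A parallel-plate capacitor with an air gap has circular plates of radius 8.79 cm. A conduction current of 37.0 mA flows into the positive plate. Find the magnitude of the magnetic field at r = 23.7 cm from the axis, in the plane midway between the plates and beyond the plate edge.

Between the plates the displacement current equals the wire current: I_d = 37.0 mA = 0.0370 A.
For r ≥ R the full I_d is enclosed: B = μ₀ I_d/(2πr) = (4π×10^-7)(0.0370)/(2π·0.237) = 3.12×10^-8 T.

3.12×10^-8 T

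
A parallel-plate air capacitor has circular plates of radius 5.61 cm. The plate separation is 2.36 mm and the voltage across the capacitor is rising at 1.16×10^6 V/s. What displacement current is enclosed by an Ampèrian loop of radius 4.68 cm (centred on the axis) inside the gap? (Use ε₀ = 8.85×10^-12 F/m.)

2.99×10^-5 A

dE/dt = (dV/dt)/d = 4.915×10^8 V/(m·s); I_d = ε₀(πR²)(dE/dt) = (8.85×10^-12)(9.887×10^-3)(4.915×10^8) = 4.301×10^-5 A.
Through an area πr² the displacement current is I_d·(πr²/πR²) = I_d (r/R)² = 2.99×10^-5 A.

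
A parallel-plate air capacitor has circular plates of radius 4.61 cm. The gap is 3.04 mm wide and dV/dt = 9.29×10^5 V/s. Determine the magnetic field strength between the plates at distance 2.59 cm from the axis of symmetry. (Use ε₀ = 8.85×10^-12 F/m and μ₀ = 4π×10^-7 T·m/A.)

4.40×10^-11 T

I_d = C dV/dt with C = ε₀πR²/d = 1.944×10^-11 F, so I_d = (1.944×10^-11)(9.29×10^5) = 1.806×10^-5 A.
∮B·dl = μ₀ I_d,enc with I_d,enc = I_d r²/R² = 5.701×10^-6 A; so B = μ₀ I_d,enc/(2πr) = 4.40×10^-11 T.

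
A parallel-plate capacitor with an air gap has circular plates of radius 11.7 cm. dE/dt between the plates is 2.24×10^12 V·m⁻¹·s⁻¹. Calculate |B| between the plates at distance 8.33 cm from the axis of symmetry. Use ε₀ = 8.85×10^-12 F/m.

1.04×10^-6 T

I_d = ε₀ dΦ_E/dt = ε₀ πR² (dE/dt) = (8.85×10^-12)(0.04301)(2.24×10^12) = 0.8526 A through the full plate area.
∮B·dl = μ₀ I_d,enc with I_d,enc = I_d r²/R² = 0.4322 A; so B = μ₀ I_d,enc/(2πr) = 1.04×10^-6 T.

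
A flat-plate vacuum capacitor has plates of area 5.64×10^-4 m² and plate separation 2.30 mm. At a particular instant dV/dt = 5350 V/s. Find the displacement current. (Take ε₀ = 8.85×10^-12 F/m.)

E = V/d so dE/dt = (dV/dt)/d = 2.326×10^6 V/(m·s), and I_d = ε₀ A dE/dt = (8.85×10^-12)(5.64×10^-4)(2.326×10^6) = 1.16×10^-8 A.

1.16×10^-8 A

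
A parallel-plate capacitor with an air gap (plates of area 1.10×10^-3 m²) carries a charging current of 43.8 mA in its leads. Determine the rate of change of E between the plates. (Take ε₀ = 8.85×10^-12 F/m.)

4.50×10^12 V/(m·s)

Charge continuity gives I_d = I = 0.0438 A between the plates.
Then dE/dt = I_d/(ε₀A) = 4.50×10^12 V/(m·s).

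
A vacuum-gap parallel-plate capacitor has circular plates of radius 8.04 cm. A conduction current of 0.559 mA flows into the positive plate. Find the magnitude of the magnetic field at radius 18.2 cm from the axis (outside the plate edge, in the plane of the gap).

6.14×10^-10 T

No conduction current crosses the gap, so I_d there equals the 5.59×10^-4 A in the leads.
For r ≥ R the full I_d is enclosed: B = μ₀ I_d/(2πr) = (4π×10^-7)(5.59×10^-4)/(2π·0.182) = 6.14×10^-10 T.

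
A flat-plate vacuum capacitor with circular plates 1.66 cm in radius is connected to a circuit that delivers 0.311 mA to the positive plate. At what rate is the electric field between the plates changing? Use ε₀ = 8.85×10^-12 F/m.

Charge continuity gives I_d = I = 3.11×10^-4 A between the plates.
Since I_d = ε₀ A dE/dt, dE/dt = I_d/(ε₀A) = (3.11×10^-4)/((8.85×10^-12)(8.657×10^-4)) = 4.06×10^10 V/(m·s).

4.06×10^10 V/(m·s)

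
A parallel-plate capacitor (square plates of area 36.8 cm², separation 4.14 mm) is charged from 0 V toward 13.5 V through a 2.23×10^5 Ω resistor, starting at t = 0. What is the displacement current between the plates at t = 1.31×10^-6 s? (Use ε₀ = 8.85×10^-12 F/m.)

2.87×10^-5 A

C = ε₀A/d = (8.85×10^-12)(3.68×10^-3)/(4.14×10^-3) = 7.867×10^-12 F and τ = RC = 1.754×10^-6 s. I_d in the gap equals the RC charging current.
I_d(t) = (V₀/R) e^(−t/τ) = 6.054×10^-5 · e^(−0.7469) = 2.87×10^-5 A.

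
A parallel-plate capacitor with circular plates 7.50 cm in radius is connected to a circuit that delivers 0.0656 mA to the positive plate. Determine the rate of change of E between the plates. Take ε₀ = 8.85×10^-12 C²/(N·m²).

4.19×10^8 V/(m·s)

Charge continuity gives I_d = I = 6.56×10^-5 A between the plates.
Then dE/dt = I_d/(ε₀A) = 4.19×10^8 V/(m·s).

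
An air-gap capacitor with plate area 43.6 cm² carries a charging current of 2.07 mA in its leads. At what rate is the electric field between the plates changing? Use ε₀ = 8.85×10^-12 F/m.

Charge continuity gives I_d = I = 2.07×10^-3 A between the plates.
Since I_d = ε₀ A dE/dt, dE/dt = I_d/(ε₀A) = (2.07×10^-3)/((8.85×10^-12)(4.36×10^-3)) = 5.36×10^10 V/(m·s).

5.36×10^10 V/(m·s)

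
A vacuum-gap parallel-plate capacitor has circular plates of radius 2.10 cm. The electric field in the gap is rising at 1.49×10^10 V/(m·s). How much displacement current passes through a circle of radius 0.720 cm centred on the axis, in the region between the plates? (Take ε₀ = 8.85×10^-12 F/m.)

I_d = ε₀ dΦ_E/dt = ε₀ πR² (dE/dt) = (8.85×10^-12)(1.385×10^-3)(1.49×10^10) = 1.826×10^-4 A through the full plate area.
Through an area πr² the displacement current is I_d·(πr²/πR²) = I_d (r/R)² = 2.15×10^-5 A.

2.15×10^-5 A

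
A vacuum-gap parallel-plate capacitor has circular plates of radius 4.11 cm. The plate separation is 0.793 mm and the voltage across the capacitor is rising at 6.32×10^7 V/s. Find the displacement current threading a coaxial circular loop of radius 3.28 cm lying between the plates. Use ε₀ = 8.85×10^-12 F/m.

I_d = C dV/dt with C = ε₀πR²/d = 5.923×10^-11 F, so I_d = (5.923×10^-11)(6.32×10^7) = 3.743×10^-3 A.
The field is uniform, so I_d,enc = I_d (r/R)² = (3.743×10^-3)(3.28/4.11)² = 2.38×10^-3 A.

2.38×10^-3 A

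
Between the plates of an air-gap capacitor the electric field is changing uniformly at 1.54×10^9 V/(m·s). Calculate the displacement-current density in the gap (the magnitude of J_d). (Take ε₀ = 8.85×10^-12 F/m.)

0.0136 A/m²

J_d = ε₀ dE/dt = (8.85×10^-12)(1.54×10^9) = 0.0136 A/m².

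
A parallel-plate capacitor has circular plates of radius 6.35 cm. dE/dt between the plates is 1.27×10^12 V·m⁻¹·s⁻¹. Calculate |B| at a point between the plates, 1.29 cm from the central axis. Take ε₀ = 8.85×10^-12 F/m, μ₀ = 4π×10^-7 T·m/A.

Through the whole plate area (πR² = 0.01267 m²), I_d = ε₀ πR² dE/dt = 0.1424 A.
∮B·dl = μ₀ I_d,enc with I_d,enc = I_d r²/R² = 5.877×10^-3 A; so B = μ₀ I_d,enc/(2πr) = 9.11×10^-8 T.

9.11×10^-8 T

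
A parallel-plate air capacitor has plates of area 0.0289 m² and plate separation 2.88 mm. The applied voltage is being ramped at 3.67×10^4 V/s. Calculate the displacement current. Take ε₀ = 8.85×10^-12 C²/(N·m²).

E = V/d so dE/dt = (dV/dt)/d = 1.274×10^7 V/(m·s), and I_d = ε₀ A dE/dt = (8.85×10^-12)(0.0289)(1.274×10^7) = 3.26×10^-6 A.

3.26×10^-6 A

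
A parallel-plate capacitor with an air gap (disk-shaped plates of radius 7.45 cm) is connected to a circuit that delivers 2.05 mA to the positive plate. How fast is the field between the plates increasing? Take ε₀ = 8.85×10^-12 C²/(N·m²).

By continuity, I_d in the gap equals the 2.05 mA flowing in the wire.
Inverting I_d = ε₀ A dE/dt gives dE/dt = 2.05×10^-3 / (8.85×10^-12 · 0.01744) = 1.33×10^10 V/(m·s).

1.33×10^10 V/(m·s)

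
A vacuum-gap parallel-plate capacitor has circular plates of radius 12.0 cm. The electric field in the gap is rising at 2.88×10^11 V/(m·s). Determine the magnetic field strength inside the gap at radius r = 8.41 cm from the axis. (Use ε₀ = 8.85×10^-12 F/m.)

Total displacement current: I_d = ε₀(πR²)(dE/dt) = (8.85×10^-12)(0.04524)(2.88×10^11) = 0.1153 A.
An Ampèrian loop of radius r encloses a fraction (r/R)² of I_d. Then B·2πr = μ₀ I_d (r/R)², giving B = μ₀ I_d r/(2πR²) = 1.35×10^-7 T.

1.35×10^-7 T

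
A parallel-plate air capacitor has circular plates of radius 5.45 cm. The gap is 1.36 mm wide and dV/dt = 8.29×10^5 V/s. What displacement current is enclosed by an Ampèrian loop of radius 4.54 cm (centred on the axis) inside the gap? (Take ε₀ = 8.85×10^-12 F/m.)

I_d = C dV/dt with C = ε₀πR²/d = 6.072×10^-11 F, so I_d = (6.072×10^-11)(8.29×10^5) = 5.034×10^-5 A.
Since J_d is uniform, the enclosed fraction is (r/R)² = 0.6939, giving I_d,enc = 3.49×10^-5 A.

3.49×10^-5 A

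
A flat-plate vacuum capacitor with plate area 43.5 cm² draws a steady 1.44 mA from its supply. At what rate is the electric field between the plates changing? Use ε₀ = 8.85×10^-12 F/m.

3.74×10^10 V/(m·s)

Charge continuity gives I_d = I = 1.44×10^-3 A between the plates.
Since I_d = ε₀ A dE/dt, dE/dt = I_d/(ε₀A) = (1.44×10^-3)/((8.85×10^-12)(4.35×10^-3)) = 3.74×10^10 V/(m·s).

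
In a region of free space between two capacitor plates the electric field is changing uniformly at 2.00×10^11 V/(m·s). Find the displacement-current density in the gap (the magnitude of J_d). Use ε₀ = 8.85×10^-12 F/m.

1.77 A/m²

J_d = ε₀ ∂E/∂t, so J_d = 1.77 A/m².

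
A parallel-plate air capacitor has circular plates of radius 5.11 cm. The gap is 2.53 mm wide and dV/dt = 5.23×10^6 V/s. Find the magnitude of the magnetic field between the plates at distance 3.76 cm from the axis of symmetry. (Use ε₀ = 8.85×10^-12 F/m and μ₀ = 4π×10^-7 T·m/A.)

dE/dt = (dV/dt)/d = 2.067×10^9 V/(m·s); I_d = ε₀(πR²)(dE/dt) = (8.85×10^-12)(8.203×10^-3)(2.067×10^9) = 1.501×10^-4 A.
For r < R the Ampère–Maxwell law gives B(2πr) = μ₀ I_d (r²/R²), so B = μ₀ I_d r/(2πR²) = (4π×10^-7)(1.501×10^-4)(0.0376)/(2π·0.0511²) = 4.32×10^-10 T.

4.32×10^-10 T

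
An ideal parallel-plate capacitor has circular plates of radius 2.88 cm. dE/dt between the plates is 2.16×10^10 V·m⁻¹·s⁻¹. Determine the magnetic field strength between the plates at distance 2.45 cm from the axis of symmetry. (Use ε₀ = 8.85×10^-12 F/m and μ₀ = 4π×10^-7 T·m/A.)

2.94×10^-9 T

Through the whole plate area (πR² = 2.606×10^-3 m²), I_d = ε₀ πR² dE/dt = 4.982×10^-4 A.
∮B·dl = μ₀ I_d,enc with I_d,enc = I_d r²/R² = 3.605×10^-4 A; so B = μ₀ I_d,enc/(2πr) = 2.94×10^-9 T.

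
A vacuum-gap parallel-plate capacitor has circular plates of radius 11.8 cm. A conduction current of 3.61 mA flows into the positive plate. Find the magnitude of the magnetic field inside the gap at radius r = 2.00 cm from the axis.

1.04×10^-9 T

No conduction current crosses the gap, so I_d there equals the 3.61×10^-3 A in the leads.
For r < R the Ampère–Maxwell law gives B(2πr) = μ₀ I_d (r²/R²), so B = μ₀ I_d r/(2πR²) = (4π×10^-7)(3.61×10^-3)(0.0200)/(2π·0.118²) = 1.04×10^-9 T.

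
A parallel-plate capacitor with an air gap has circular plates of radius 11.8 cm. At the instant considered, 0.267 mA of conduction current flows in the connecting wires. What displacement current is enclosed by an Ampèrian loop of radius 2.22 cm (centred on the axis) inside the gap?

Between the plates the displacement current equals the wire current: I_d = 0.267 mA = 2.67×10^-4 A.
Through an area πr² the displacement current is I_d·(πr²/πR²) = I_d (r/R)² = 9.45×10^-6 A.

9.45×10^-6 A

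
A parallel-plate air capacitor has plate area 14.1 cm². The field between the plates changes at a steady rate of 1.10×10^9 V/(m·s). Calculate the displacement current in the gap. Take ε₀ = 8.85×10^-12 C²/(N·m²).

1.37×10^-5 A

I_d = ε₀ A (dE/dt) = (8.85×10^-12)(1.41×10^-3 m²)(1.10×10^9) = 1.37×10^-5 A.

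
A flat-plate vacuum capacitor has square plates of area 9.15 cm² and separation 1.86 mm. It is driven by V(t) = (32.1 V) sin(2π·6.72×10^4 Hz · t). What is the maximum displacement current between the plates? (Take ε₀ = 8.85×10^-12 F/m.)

5.90×10^-5 A

C = ε₀A/d = (8.85×10^-12)(9.15×10^-4)/(1.86×10^-3) = 4.354×10^-12 F; ω = 2πf = 4.222×10^5 rad/s.
I_d = C dV/dt, so |I_d|_max = C V₀ ω = (4.354×10^-12)(32.1)(4.222×10^5) = 5.90×10^-5 A.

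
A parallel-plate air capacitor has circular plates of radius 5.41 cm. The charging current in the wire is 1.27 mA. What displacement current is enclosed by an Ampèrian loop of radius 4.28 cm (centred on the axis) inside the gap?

7.95×10^-4 A

No conduction current crosses the gap, so I_d there equals the 1.27×10^-3 A in the leads.
The field is uniform, so I_d,enc = I_d (r/R)² = (1.27×10^-3)(4.28/5.41)² = 7.95×10^-4 A.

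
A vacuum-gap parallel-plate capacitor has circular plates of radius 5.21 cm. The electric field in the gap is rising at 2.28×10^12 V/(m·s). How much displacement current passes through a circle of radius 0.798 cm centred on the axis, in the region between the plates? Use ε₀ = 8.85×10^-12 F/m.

4.04×10^-3 A

Total displacement current: I_d = ε₀(πR²)(dE/dt) = (8.85×10^-12)(8.528×10^-3)(2.28×10^12) = 0.1721 A.
Since J_d is uniform, the enclosed fraction is (r/R)² = 0.02346, giving I_d,enc = 4.04×10^-3 A.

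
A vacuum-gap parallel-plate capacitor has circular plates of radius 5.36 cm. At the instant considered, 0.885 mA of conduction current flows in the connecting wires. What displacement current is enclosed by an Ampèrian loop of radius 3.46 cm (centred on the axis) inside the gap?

No conduction current crosses the gap, so I_d there equals the 8.85×10^-4 A in the leads.
The field is uniform, so I_d,enc = I_d (r/R)² = (8.85×10^-4)(3.46/5.36)² = 3.69×10^-4 A.

3.69×10^-4 A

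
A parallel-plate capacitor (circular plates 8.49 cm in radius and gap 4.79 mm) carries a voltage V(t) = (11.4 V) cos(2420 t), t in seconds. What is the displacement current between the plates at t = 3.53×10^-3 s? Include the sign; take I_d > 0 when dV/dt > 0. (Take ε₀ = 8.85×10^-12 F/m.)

C = ε₀A/d = (8.85×10^-12)(0.02264)/(4.79×10^-3) = 4.183×10^-11 F. dV/dt = V₀ω·−sin(ωt); at ωt = 8.5426 rad this factor is -0.7721.
I_d = C dV/dt = (4.183×10^-11)(11.4)(2420)(-0.7721) = -8.91×10^-7 A.

-8.91×10^-7 A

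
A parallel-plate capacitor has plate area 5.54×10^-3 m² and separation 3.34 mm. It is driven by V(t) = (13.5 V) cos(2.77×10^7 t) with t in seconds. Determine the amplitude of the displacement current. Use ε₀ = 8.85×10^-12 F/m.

5.49×10^-3 A

C = ε₀A/d = (8.85×10^-12)(5.54×10^-3)/(3.34×10^-3) = 1.468×10^-11 F; ω = 2.77×10^7 rad/s.
I_d = C dV/dt, so |I_d|_max = C V₀ ω = (1.468×10^-11)(13.5)(2.77×10^7) = 5.49×10^-3 A.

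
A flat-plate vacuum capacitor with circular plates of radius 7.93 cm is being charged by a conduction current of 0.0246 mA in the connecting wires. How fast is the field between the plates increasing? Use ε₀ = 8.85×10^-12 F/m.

1.41×10^8 V/(m·s)

Charge continuity gives I_d = I = 2.46×10^-5 A between the plates.
Since I_d = ε₀ A dE/dt, dE/dt = I_d/(ε₀A) = (2.46×10^-5)/((8.85×10^-12)(0.01976)) = 1.41×10^8 V/(m·s).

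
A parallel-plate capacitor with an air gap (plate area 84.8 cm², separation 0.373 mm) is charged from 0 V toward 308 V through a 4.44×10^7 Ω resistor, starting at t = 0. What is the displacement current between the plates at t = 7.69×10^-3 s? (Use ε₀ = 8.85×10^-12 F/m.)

2.93×10^-6 A

C = ε₀A/d = (8.85×10^-12)(8.48×10^-3)/(3.73×10^-4) = 2.012×10^-10 F and τ = RC = 8.933×10^-3 s. I_d in the gap equals the RC charging current.
I_d(t) = (V₀/R) e^(−t/τ) = 6.937×10^-6 · e^(−0.8609) = 2.93×10^-6 A.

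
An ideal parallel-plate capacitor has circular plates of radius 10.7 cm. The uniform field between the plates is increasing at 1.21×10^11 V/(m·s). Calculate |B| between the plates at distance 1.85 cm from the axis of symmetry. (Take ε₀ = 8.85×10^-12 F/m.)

1.24×10^-8 T

I_d = ε₀ dΦ_E/dt = ε₀ πR² (dE/dt) = (8.85×10^-12)(0.03597)(1.21×10^11) = 0.03852 A through the full plate area.
For r < R the Ampère–Maxwell law gives B(2πr) = μ₀ I_d (r²/R²), so B = μ₀ I_d r/(2πR²) = (4π×10^-7)(0.03852)(0.0185)/(2π·0.107²) = 1.24×10^-8 T.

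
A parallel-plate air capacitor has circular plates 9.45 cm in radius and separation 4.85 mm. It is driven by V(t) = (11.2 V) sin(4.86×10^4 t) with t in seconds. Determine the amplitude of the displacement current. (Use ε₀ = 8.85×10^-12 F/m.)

2.79×10^-5 A

The displacement current equals the conduction current C dV/dt, which peaks at C V₀ ω.
With C = ε₀A/d = (8.85×10^-12)(0.02806)/(4.85×10^-3) = 5.120×10^-11 F and ω = 4.86×10^4 rad/s, I_d,max = (5.120×10^-11)(11.2)(4.86×10^4) = 2.79×10^-5 A.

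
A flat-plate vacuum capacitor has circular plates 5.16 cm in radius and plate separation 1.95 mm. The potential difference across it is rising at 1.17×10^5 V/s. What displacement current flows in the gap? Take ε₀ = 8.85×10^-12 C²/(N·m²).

The field between the plates is E = V/d, so dE/dt = (1.17×10^5)/(1.95×10^-3 m) = 6.000×10^7 V/(m·s).
I_d = ε₀ A (dE/dt) = (8.85×10^-12)(8.365×10^-3)(6.000×10^7) = 4.44×10^-6 A.

4.44×10^-6 A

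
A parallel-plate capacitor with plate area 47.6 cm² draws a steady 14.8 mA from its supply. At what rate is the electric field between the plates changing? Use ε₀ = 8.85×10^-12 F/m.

Charge continuity gives I_d = I = 0.0148 A between the plates.
Since I_d = ε₀ A dE/dt, dE/dt = I_d/(ε₀A) = (0.0148)/((8.85×10^-12)(4.76×10^-3)) = 3.51×10^11 V/(m·s).

3.51×10^11 V/(m·s)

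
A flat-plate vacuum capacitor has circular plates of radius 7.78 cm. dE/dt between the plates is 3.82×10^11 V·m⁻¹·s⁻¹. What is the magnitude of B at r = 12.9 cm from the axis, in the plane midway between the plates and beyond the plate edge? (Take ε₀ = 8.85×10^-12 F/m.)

Through the whole plate area (πR² = 0.01902 m²), I_d = ε₀ πR² dE/dt = 0.06430 A.
With r > R the enclosed displacement current is the full I_d; B = μ₀ I_d / (2πr) = 9.97×10^-8 T.

9.97×10^-8 T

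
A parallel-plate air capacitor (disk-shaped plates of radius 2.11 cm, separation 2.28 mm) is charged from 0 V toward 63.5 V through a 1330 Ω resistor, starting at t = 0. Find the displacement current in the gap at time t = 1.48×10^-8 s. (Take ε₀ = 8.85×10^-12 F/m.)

With C = ε₀A/d = (8.85×10^-12)(1.399×10^-3)/(2.28×10^-3) = 5.430×10^-12 F, the time constant is τ = RC = 7.222×10^-9 s, so t/τ = 2.049 and e^(−t/τ) = 0.1289.
I_d = I_cond = (V₀/R) e^(−t/τ) = (0.04774)(0.1289) = 6.15×10^-3 A.

6.15×10^-3 A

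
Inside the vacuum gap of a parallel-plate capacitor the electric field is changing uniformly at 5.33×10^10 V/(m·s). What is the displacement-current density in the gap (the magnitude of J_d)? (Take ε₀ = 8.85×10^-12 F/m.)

0.472 A/m²

J_d = ε₀ ∂E/∂t, so J_d = 0.472 A/m².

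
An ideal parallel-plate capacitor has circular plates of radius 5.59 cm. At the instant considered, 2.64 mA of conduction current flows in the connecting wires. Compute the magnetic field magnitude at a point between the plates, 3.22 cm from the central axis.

5.44×10^-9 T

Between the plates the displacement current equals the wire current: I_d = 2.64 mA = 2.64×10^-3 A.
∮B·dl = μ₀ I_d,enc with I_d,enc = I_d r²/R² = 8.760×10^-4 A; so B = μ₀ I_d,enc/(2πr) = 5.44×10^-9 T.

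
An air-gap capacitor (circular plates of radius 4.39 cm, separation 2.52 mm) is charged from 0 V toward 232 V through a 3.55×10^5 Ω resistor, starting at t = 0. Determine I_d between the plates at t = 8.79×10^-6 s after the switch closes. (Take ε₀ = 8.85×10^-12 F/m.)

C = ε₀A/d = (8.85×10^-12)(6.055×10^-3)/(2.52×10^-3) = 2.126×10^-11 F, so τ = RC = 7.547×10^-6 s.
The conduction current is I(t) = (V₀/R) e^(−t/τ), and the displacement current between the plates equals it.
t/τ = 1.165; I_d = (232/3.55×10^5) · e^(−1.165) = (6.535×10^-4)(0.3119) = 2.04×10^-4 A.

2.04×10^-4 A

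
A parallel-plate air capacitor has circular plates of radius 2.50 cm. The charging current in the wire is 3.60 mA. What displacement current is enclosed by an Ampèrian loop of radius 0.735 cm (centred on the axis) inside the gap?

No conduction current crosses the gap, so I_d there equals the 3.60×10^-3 A in the leads.
The field is uniform, so I_d,enc = I_d (r/R)² = (3.60×10^-3)(0.735/2.50)² = 3.11×10^-4 A.

3.11×10^-4 A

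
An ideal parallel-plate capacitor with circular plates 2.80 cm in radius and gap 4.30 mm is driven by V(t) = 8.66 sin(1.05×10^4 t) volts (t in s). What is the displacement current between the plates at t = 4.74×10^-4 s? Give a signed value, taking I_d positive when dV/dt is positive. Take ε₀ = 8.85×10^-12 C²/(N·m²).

1.21×10^-7 A

dV/dt = (8.66)(1.05×10^4)·cos(4.977) = 2.378×10^4 V/s.
I_d = C dV/dt with C = ε₀A/d = (8.85×10^-12)(2.463×10^-3)/(4.30×10^-3) = 5.069×10^-12 F, so I_d = (5.069×10^-12)(2.378×10^4) = 1.21×10^-7 A.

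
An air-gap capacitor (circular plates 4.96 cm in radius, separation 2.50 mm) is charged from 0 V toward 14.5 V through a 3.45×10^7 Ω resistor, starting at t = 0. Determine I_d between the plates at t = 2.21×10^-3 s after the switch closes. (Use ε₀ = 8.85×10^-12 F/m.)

C = ε₀A/d = (8.85×10^-12)(7.729×10^-3)/(2.50×10^-3) = 2.736×10^-11 F, so τ = RC = 9.439×10^-4 s.
The conduction current is I(t) = (V₀/R) e^(−t/τ), and the displacement current between the plates equals it.
t/τ = 2.341; I_d = (14.5/3.45×10^7) · e^(−2.341) = (4.203×10^-7)(0.09623) = 4.04×10^-8 A.

4.04×10^-8 A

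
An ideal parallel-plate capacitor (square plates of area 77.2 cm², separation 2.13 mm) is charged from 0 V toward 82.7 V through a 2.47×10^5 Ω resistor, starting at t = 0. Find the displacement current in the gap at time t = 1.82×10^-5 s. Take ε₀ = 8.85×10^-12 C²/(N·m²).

3.37×10^-5 A

C = ε₀A/d = (8.85×10^-12)(7.72×10^-3)/(2.13×10^-3) = 3.208×10^-11 F, so τ = RC = 7.924×10^-6 s.
The conduction current is I(t) = (V₀/R) e^(−t/τ), and the displacement current between the plates equals it.
t/τ = 2.297; I_d = (82.7/2.47×10^5) · e^(−2.297) = (3.348×10^-4)(0.1006) = 3.37×10^-5 A.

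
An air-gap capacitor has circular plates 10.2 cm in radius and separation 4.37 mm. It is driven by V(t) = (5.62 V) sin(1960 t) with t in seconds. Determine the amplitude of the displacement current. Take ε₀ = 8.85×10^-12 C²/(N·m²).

C = ε₀A/d = (8.85×10^-12)(0.03269)/(4.37×10^-3) = 6.620×10^-11 F; ω = 1960 rad/s.
I_d = C dV/dt, so |I_d|_max = C V₀ ω = (6.620×10^-11)(5.62)(1960) = 7.29×10^-7 A.

7.29×10^-7 A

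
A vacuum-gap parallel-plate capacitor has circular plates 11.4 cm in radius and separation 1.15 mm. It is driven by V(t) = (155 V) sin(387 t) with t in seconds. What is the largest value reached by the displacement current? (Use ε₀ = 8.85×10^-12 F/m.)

1.88×10^-5 A

C = ε₀A/d = (8.85×10^-12)(0.04083)/(1.15×10^-3) = 3.142×10^-10 F; ω = 387 rad/s.
I_d = C dV/dt, so |I_d|_max = C V₀ ω = (3.142×10^-10)(155)(387) = 1.88×10^-5 A.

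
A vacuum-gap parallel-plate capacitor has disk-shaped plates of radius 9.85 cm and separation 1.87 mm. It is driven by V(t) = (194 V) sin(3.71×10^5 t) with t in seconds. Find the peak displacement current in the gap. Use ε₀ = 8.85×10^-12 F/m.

C = ε₀A/d = (8.85×10^-12)(0.03048)/(1.87×10^-3) = 1.443×10^-10 F; ω = 3.71×10^5 rad/s.
I_d = C dV/dt, so |I_d|_max = C V₀ ω = (1.443×10^-10)(194)(3.71×10^5) = 0.0104 A.

0.0104 A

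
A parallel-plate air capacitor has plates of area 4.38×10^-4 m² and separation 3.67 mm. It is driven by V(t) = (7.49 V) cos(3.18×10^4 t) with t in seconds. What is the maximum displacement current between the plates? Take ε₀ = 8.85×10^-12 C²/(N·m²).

2.52×10^-7 A

C = ε₀A/d = (8.85×10^-12)(4.38×10^-4)/(3.67×10^-3) = 1.056×10^-12 F; ω = 3.18×10^4 rad/s.
I_d = C dV/dt, so |I_d|_max = C V₀ ω = (1.056×10^-12)(7.49)(3.18×10^4) = 2.52×10^-7 A.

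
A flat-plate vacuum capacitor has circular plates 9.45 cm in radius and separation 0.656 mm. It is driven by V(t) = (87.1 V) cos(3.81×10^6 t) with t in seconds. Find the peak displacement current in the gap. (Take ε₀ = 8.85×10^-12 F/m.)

0.126 A

The displacement current equals the conduction current C dV/dt, which peaks at C V₀ ω.
With C = ε₀A/d = (8.85×10^-12)(0.02806)/(6.56×10^-4) = 3.786×10^-10 F and ω = 3.81×10^6 rad/s, I_d,max = (3.786×10^-10)(87.1)(3.81×10^6) = 0.126 A.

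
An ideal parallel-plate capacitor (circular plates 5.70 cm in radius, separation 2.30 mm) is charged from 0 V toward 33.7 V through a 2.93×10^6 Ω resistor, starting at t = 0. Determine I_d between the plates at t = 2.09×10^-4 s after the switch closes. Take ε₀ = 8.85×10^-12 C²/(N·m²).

C = ε₀A/d = (8.85×10^-12)(0.01021)/(2.30×10^-3) = 3.929×10^-11 F and τ = RC = 1.151×10^-4 s. I_d in the gap equals the RC charging current.
I_d(t) = (V₀/R) e^(−t/τ) = 1.150×10^-5 · e^(−1.816) = 1.87×10^-6 A.

1.87×10^-6 A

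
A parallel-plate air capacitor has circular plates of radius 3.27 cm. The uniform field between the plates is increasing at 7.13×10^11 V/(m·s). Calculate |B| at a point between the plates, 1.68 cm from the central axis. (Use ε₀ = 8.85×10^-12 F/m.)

Through the whole plate area (πR² = 3.359×10^-3 m²), I_d = ε₀ πR² dE/dt = 0.02120 A.
An Ampèrian loop of radius r encloses a fraction (r/R)² of I_d. Then B·2πr = μ₀ I_d (r/R)², giving B = μ₀ I_d r/(2πR²) = 6.66×10^-8 T.

6.66×10^-8 T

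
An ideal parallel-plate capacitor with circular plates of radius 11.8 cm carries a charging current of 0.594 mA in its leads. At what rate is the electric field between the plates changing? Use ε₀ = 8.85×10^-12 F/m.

1.53×10^9 V/(m·s)

The displacement current between the plates equals the conduction current, I_d = 0.594 mA.
Then dE/dt = I_d/(ε₀A) = 1.53×10^9 V/(m·s).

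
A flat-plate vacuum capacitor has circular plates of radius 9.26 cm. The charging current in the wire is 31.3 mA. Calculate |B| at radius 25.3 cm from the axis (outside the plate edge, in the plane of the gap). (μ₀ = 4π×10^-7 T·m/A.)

2.47×10^-8 T

No conduction current crosses the gap, so I_d there equals the 0.0313 A in the leads.
With r > R the enclosed displacement current is the full I_d; B = μ₀ I_d / (2πr) = 2.47×10^-8 T.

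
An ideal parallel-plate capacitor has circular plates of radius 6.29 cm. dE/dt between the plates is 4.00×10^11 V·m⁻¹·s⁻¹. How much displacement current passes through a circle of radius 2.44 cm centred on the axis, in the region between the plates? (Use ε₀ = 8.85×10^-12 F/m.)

I_d = ε₀ dΦ_E/dt = ε₀ πR² (dE/dt) = (8.85×10^-12)(0.01243)(4.00×10^11) = 0.04400 A through the full plate area.
The field is uniform, so I_d,enc = I_d (r/R)² = (0.04400)(2.44/6.29)² = 6.62×10^-3 A.

6.62×10^-3 A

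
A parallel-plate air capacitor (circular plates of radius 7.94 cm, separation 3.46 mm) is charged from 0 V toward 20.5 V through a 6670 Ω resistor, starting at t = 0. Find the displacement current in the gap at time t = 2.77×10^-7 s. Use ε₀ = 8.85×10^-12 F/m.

C = ε₀A/d = (8.85×10^-12)(0.01981)/(3.46×10^-3) = 5.067×10^-11 F, so τ = RC = 3.380×10^-7 s.
The conduction current is I(t) = (V₀/R) e^(−t/τ), and the displacement current between the plates equals it.
t/τ = 0.8195; I_d = (20.5/6670) · e^(−0.8195) = (3.073×10^-3)(0.4407) = 1.35×10^-3 A.

1.35×10^-3 A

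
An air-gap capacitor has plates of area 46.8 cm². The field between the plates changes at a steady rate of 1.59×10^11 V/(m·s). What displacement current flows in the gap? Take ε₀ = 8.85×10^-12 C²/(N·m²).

6.59×10^-3 A

With a uniform field, Φ_E = EA, so I_d = ε₀ A dE/dt = 6.59×10^-3 A.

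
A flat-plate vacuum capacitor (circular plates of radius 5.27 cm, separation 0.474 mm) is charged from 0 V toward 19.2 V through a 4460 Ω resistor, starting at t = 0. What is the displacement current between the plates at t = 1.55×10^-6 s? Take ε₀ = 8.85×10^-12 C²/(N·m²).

5.10×10^-4 A

C = ε₀A/d = (8.85×10^-12)(8.725×10^-3)/(4.74×10^-4) = 1.629×10^-10 F and τ = RC = 7.265×10^-7 s. I_d in the gap equals the RC charging current.
I_d(t) = (V₀/R) e^(−t/τ) = 4.305×10^-3 · e^(−2.134) = 5.10×10^-4 A.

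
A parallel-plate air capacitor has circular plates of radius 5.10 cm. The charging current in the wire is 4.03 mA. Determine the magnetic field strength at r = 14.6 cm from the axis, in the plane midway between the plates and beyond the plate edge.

5.52×10^-9 T

By continuity the displacement current in the gap matches the conduction current: I_d = 4.03×10^-3 A.
With r > R the enclosed displacement current is the full I_d; B = μ₀ I_d / (2πr) = 5.52×10^-9 T.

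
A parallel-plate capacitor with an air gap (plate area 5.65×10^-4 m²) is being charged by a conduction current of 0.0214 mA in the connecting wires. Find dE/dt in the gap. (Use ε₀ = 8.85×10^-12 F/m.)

4.28×10^9 V/(m·s)

Charge continuity gives I_d = I = 2.14×10^-5 A between the plates.
Inverting I_d = ε₀ A dE/dt gives dE/dt = 2.14×10^-5 / (8.85×10^-12 · 5.65×10^-4) = 4.28×10^9 V/(m·s).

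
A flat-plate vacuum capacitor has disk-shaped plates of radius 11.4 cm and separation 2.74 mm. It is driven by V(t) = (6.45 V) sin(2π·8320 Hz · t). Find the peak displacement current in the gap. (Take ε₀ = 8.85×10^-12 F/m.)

The displacement current equals the conduction current C dV/dt, which peaks at C V₀ ω.
With C = ε₀A/d = (8.85×10^-12)(0.04083)/(2.74×10^-3) = 1.319×10^-10 F and ω = 2πf = 5.228×10^4 rad/s, I_d,max = (1.319×10^-10)(6.45)(5.228×10^4) = 4.45×10^-5 A.

4.45×10^-5 A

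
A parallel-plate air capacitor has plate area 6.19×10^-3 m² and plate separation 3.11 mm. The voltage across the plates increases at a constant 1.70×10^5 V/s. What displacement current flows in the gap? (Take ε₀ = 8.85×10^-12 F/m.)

The field between the plates is E = V/d, so dE/dt = (1.70×10^5)/(3.11×10^-3 m) = 5.466×10^7 V/(m·s).
I_d = ε₀ A (dE/dt) = (8.85×10^-12)(6.19×10^-3)(5.466×10^7) = 2.99×10^-6 A.

2.99×10^-6 A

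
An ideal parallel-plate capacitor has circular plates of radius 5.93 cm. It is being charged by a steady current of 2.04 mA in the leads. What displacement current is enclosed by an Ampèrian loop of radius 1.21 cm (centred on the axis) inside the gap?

8.49×10^-5 A

Between the plates the displacement current equals the wire current: I_d = 2.04 mA = 2.04×10^-3 A.
The field is uniform, so I_d,enc = I_d (r/R)² = (2.04×10^-3)(1.21/5.93)² = 8.49×10^-5 A.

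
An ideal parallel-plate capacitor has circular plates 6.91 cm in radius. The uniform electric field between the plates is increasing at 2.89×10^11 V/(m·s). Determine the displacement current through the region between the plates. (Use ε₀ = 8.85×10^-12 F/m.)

0.0384 A

With a uniform field, Φ_E = EA, so I_d = ε₀ A dE/dt = 0.0384 A.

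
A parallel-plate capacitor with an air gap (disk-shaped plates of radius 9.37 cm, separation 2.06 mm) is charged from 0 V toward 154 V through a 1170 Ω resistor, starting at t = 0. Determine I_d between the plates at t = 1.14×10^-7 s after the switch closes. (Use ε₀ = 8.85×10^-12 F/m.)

C = ε₀A/d = (8.85×10^-12)(0.02758)/(2.06×10^-3) = 1.185×10^-10 F and τ = RC = 1.386×10^-7 s. I_d in the gap equals the RC charging current.
I_d(t) = (V₀/R) e^(−t/τ) = 0.1316 · e^(−0.8225) = 0.0578 A.

0.0578 A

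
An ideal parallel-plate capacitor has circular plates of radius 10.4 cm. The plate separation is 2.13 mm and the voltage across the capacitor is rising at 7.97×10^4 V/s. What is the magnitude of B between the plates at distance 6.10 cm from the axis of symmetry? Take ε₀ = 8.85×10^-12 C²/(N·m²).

1.27×10^-11 T

With E = V/d, dE/dt = 3.742×10^7 V/(m·s) and πR² = 0.03398 m², giving I_d = ε₀ πR² dE/dt = 1.125×10^-5 A.
For r < R the Ampère–Maxwell law gives B(2πr) = μ₀ I_d (r²/R²), so B = μ₀ I_d r/(2πR²) = (4π×10^-7)(1.125×10^-5)(0.0610)/(2π·0.104²) = 1.27×10^-11 T.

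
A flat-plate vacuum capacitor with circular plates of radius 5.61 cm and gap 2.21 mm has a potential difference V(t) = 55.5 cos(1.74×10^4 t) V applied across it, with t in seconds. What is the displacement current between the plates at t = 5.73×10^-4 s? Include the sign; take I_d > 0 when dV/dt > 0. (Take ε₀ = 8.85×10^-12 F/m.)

1.98×10^-5 A

dE/dt = (V₀ω/d)·−sin(ωt) with ωt = 9.9702 rad: (55.5)(1.74×10^4)(0.5188)/(2.21×10^-3) = 2.267×10^8 V/(m·s).
I_d = ε₀ A dE/dt = (8.85×10^-12)(9.887×10^-3)(2.267×10^8) = 1.98×10^-5 A.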